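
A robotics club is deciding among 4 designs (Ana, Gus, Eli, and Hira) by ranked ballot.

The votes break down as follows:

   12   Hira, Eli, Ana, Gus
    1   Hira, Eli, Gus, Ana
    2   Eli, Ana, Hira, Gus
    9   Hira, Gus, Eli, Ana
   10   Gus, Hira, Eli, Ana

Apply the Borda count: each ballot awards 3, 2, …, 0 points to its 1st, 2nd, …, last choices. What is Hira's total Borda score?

Borda scores:
  Ana: 12·1 + 0 + 2·2 + 9·0 + 10·0 = 16
  Gus: 12·0 + 1 + 2·0 + 9·2 + 10·3 = 49
  Eli: 12·2 + 2 + 2·3 + 9·1 + 10·1 = 51
  Hira: 12·3 + 3 + 2·1 + 9·3 + 10·2 = 88

88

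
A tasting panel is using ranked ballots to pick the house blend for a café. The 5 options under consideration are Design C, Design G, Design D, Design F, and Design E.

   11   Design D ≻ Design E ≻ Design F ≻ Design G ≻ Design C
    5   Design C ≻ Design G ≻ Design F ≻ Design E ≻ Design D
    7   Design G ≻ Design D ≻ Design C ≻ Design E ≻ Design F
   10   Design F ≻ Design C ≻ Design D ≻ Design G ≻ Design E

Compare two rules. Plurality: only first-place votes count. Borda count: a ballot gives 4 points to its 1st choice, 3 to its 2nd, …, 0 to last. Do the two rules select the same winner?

Plurality first-place counts: Design C 5, Design G 7, Design D 11, Design F 10, Design E 0 → Design D.
Borda totals: Design C 64, Design G 64, Design D 85, Design F 72, Design E 45 → Design D.
The two rules agree on Design D.

Yes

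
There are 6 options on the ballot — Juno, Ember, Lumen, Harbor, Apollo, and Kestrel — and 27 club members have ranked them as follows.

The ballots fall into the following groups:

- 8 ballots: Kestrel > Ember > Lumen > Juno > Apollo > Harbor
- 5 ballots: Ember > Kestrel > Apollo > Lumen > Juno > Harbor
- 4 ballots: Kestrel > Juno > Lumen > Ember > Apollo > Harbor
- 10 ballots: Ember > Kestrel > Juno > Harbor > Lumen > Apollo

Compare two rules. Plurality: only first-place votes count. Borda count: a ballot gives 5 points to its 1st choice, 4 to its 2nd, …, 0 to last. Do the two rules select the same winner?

Plurality first-place counts: Juno 0, Ember 15, Lumen 0, Harbor 0, Apollo 0, Kestrel 12 → Ember.
Borda totals: Juno 67, Ember 115, Lumen 56, Harbor 20, Apollo 27, Kestrel 120 → Kestrel.
The two rules disagree: plurality picks Ember, Borda picks Kestrel.

No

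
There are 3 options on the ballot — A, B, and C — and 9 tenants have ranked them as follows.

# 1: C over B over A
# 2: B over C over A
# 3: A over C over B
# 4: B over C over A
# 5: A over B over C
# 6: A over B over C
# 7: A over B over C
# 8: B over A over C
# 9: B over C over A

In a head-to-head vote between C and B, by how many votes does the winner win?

5

Ballots ranking C above B: 2.
Ballots ranking B above C: 7.
B wins 7–2, a margin of 5.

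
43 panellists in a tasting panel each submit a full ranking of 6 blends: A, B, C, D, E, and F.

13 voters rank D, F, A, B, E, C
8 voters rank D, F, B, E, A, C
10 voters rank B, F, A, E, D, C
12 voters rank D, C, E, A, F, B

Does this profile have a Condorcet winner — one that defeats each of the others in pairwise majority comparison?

Head-to-head results (43 voters total):
A vs B: A wins 25–18.
A vs C: A wins 31–12.
A vs D: D wins 33–10.
A vs E: A wins 23–20.
A vs F: F wins 31–12.
B vs C: B wins 31–12.
B vs D: D wins 33–10.
B vs E: B wins 31–12.
B vs F: F wins 33–10.
C vs D: D wins 43–0.
C vs E: E wins 31–12.
C vs F: F wins 31–12.
D vs E: D wins 33–10.
D vs F: D wins 33–10.
E vs F: F wins 31–12.
D beats each rival — A (33–10), B (33–10), C (43–0), E (33–10), F (33–10) — so D is the Condorcet winner.

Yes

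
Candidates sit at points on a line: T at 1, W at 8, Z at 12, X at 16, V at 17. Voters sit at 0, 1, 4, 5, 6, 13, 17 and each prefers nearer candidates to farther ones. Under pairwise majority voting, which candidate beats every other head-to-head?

W

With single-peaked preferences on a line, the Condorcet winner is the candidate closest to the median voter.
The median voter (position 5) is closest to W at 8.
Check: W vs T — voters closer to W: 4 of 7.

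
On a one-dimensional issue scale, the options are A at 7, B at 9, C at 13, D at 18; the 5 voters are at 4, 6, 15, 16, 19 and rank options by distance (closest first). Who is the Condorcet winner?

With single-peaked preferences on a line, the Condorcet winner is the candidate closest to the median voter.
The median voter (position 15) is closest to C at 13.
Check: C vs D — voters closer to C: 3 of 5.

C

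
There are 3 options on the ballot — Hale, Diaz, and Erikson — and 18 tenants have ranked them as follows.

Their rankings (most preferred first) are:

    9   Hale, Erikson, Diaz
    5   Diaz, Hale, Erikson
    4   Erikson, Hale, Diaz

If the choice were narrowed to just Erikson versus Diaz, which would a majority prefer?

Erikson

Ballots ranking Erikson above Diaz: 9+4 = 13.
Ballots ranking Diaz above Erikson: 5.
Erikson wins the head-to-head, 13–5.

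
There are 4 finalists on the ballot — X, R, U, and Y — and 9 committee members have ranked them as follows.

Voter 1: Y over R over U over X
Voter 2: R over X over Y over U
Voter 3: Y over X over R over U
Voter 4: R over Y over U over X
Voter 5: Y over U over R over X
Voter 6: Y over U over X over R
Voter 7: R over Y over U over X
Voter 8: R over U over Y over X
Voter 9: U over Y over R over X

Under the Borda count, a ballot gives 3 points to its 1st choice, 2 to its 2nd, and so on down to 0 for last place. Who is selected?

Borda scores:
  X: 0 + 2 + 2 + 0 + 0 + 1 + 0 + 0 + 0 = 5
  R: 2 + 3 + 1 + 3 + 1 + 0 + 3 + 3 + 1 = 17
  U: 1 + 0 + 0 + 1 + 2 + 2 + 1 + 2 + 3 = 12
  Y: 3 + 1 + 3 + 2 + 3 + 3 + 2 + 1 + 2 = 20
Y has the highest total.

Y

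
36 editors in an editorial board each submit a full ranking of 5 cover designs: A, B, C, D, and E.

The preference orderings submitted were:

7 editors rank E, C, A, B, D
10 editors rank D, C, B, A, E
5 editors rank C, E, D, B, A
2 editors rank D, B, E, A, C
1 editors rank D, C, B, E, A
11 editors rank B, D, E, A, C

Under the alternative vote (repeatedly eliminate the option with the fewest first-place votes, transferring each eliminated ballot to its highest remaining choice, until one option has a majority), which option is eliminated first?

A

Round 1: D 13, B 11, E 7, C 5, A 0. A has the fewest and is eliminated.
Round 2: D 13, B 11, E 7, C 5. C has the fewest and is eliminated.
Round 3: D 13, E 12, B 11. B has the fewest and is eliminated.
Round 4: D 24, E 12. D has a majority.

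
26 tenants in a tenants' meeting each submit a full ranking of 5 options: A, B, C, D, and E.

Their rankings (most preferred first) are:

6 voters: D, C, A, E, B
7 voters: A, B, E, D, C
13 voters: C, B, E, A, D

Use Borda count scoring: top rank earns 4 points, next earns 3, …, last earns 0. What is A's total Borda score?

Borda scores:
  A: 6·2 + 7·4 + 13·1 = 53
  B: 6·0 + 7·3 + 13·3 = 60
  C: 6·3 + 7·0 + 13·4 = 70
  D: 6·4 + 7·1 + 13·0 = 31
  E: 6·1 + 7·2 + 13·2 = 46

53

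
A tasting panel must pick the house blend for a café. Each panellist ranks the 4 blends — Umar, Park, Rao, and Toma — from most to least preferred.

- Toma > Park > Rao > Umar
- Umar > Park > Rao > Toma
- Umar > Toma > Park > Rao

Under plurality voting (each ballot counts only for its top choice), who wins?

Umar

First-place vote totals:
  Umar: 2
  Park: 0
  Rao: 0
  Toma: 1
Umar has the most first-place votes.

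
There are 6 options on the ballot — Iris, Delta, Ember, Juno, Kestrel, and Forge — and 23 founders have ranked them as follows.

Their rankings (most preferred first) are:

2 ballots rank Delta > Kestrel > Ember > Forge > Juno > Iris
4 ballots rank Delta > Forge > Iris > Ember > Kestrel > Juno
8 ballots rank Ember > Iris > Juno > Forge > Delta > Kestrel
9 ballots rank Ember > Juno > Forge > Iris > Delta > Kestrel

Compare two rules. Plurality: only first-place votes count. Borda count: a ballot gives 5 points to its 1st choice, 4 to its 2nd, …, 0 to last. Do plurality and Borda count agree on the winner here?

Yes

Plurality first-place counts: Iris 0, Delta 6, Ember 17, Juno 0, Kestrel 0, Forge 0 → Ember.
Borda totals: Iris 62, Delta 47, Ember 99, Juno 62, Kestrel 12, Forge 63 → Ember.
The two rules agree on Ember.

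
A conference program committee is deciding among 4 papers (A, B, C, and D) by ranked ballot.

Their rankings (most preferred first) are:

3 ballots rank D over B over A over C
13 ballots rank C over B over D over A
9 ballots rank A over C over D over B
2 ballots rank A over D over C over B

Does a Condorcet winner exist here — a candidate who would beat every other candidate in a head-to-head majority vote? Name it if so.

Head-to-head results (27 voters total):
A vs B: B wins 16–11.
A vs C: A wins 14–13.
A vs D: D wins 16–11.
B vs C: C wins 24–3.
B vs D: D wins 14–13.
C vs D: C wins 22–5.
No candidate beats all others: A beats C beats B beats A, a majority cycle.

No Condorcet winner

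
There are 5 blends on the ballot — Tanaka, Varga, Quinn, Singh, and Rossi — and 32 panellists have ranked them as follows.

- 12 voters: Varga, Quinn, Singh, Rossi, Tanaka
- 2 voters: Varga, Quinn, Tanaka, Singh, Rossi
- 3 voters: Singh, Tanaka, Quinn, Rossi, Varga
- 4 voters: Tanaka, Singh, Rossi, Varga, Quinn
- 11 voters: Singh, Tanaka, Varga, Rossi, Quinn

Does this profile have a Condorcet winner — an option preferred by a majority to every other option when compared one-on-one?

Yes

Head-to-head results (32 voters total):
Tanaka vs Varga: Tanaka wins 18–14.
Tanaka vs Quinn: Tanaka wins 18–14.
Tanaka vs Singh: Singh wins 26–6.
Tanaka vs Rossi: Tanaka wins 20–12.
Varga vs Quinn: Varga wins 29–3.
Varga vs Singh: Singh wins 18–14.
Varga vs Rossi: Varga wins 25–7.
Quinn vs Singh: Singh wins 18–14.
Quinn vs Rossi: Quinn wins 17–15.
Singh vs Rossi: Singh wins 32–0.
Singh beats each rival — Tanaka (26–6), Varga (18–14), Quinn (18–14), Rossi (32–0) — so Singh is the Condorcet winner.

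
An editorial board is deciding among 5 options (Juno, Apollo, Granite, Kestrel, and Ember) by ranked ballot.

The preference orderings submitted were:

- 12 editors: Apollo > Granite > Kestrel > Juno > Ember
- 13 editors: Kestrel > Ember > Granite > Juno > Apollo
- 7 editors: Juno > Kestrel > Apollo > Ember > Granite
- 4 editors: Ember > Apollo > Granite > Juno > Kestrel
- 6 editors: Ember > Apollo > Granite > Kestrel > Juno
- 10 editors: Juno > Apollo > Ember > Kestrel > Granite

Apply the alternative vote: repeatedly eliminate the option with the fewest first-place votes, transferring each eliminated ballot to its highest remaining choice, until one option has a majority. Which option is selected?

Round 1: Juno 17, Kestrel 13, Apollo 12, Ember 10, Granite 0. Granite has the fewest and is eliminated.
Round 2: Juno 17, Kestrel 13, Apollo 12, Ember 10. Ember has the fewest and is eliminated.
Round 3: Apollo 22, Juno 17, Kestrel 13. Kestrel has the fewest and is eliminated.
Round 4: Juno 30, Apollo 22. Juno has a majority.

Juno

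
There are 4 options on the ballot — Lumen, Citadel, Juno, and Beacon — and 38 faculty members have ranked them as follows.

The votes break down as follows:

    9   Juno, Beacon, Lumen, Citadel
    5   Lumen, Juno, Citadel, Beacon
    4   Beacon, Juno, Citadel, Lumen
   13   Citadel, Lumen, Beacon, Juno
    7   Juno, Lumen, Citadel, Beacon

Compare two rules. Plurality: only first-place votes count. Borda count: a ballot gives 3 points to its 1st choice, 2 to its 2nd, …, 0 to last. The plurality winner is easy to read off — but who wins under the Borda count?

Plurality first-place counts: Lumen 5, Citadel 13, Juno 16, Beacon 4 → Juno.
Borda totals: Lumen 64, Citadel 55, Juno 66, Beacon 43 → Juno.

Juno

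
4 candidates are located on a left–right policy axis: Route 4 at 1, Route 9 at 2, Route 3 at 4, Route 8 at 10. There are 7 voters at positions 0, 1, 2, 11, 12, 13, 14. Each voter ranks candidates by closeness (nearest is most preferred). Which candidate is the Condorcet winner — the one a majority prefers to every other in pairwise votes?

With single-peaked preferences on a line, the Condorcet winner is the candidate closest to the median voter.
The median voter (position 11) is closest to Route 8 at 10.
Check: Route 8 vs Route 9 — voters closer to Route 8: 4 of 7.

Route 8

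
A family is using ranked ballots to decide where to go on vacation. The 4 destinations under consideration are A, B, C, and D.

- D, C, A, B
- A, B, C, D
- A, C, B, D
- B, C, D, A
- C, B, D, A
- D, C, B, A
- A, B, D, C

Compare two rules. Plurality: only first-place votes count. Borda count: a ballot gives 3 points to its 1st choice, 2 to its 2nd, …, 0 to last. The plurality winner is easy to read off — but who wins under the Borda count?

Plurality first-place counts: A 3, B 1, C 1, D 2 → A.
Borda totals: A 10, B 11, C 12, D 9 → C.

C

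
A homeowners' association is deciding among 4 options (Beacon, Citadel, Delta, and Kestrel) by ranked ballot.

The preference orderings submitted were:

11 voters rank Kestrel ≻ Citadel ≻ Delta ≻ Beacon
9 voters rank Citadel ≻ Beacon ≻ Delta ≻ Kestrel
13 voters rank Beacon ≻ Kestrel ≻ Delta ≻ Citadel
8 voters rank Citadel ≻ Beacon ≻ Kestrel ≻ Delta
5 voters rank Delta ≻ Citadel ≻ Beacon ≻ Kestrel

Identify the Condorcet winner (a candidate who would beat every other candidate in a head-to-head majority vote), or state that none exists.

None — there is no Condorcet winner

Head-to-head results (46 voters total):
Beacon vs Citadel: Citadel wins 33–13.
Beacon vs Delta: Beacon wins 30–16.
Beacon vs Kestrel: Beacon wins 35–11.
Citadel vs Delta: Citadel wins 28–18.
Citadel vs Kestrel: Kestrel wins 24–22.
Delta vs Kestrel: Kestrel wins 32–14.
No candidate beats all others: Beacon beats Kestrel beats Citadel beats Beacon, a majority cycle.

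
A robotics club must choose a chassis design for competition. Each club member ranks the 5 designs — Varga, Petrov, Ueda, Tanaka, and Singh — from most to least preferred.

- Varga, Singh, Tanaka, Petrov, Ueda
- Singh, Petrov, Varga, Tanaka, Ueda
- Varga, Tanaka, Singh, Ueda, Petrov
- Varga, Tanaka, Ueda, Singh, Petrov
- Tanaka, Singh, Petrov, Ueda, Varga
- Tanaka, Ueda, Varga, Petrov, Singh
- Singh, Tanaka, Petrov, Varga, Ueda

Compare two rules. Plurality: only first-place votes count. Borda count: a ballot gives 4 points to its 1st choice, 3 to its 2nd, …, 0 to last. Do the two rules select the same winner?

Plurality first-place counts: Varga 3, Petrov 0, Ueda 0, Tanaka 2, Singh 2 → Varga.
Borda totals: Varga 17, Petrov 9, Ueda 7, Tanaka 20, Singh 17 → Tanaka.
The two rules disagree: plurality picks Varga, Borda picks Tanaka.

No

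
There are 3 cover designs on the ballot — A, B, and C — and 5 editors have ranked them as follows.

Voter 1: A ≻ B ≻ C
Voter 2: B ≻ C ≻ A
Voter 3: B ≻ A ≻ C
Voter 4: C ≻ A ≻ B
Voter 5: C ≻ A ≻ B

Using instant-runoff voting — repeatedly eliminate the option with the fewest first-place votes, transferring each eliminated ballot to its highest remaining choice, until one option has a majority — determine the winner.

B

Round 1: B 2, C 2, A 1. A has the fewest and is eliminated.
Round 2: B 3, C 2. B has a majority.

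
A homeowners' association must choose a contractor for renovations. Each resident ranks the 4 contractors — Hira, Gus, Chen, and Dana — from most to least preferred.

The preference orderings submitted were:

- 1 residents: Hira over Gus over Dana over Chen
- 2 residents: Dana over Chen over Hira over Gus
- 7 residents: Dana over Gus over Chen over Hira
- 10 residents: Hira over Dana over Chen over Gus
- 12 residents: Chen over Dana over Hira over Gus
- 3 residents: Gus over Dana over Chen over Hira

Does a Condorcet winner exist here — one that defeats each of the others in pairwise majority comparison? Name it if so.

Dana

Head-to-head results (35 voters total):
Hira vs Gus: Hira wins 25–10.
Hira vs Chen: Chen wins 24–11.
Hira vs Dana: Dana wins 24–11.
Gus vs Chen: Chen wins 24–11.
Gus vs Dana: Dana wins 31–4.
Chen vs Dana: Dana wins 23–12.
Dana beats each rival — Hira (24–11), Gus (31–4), Chen (23–12) — so Dana is the Condorcet winner.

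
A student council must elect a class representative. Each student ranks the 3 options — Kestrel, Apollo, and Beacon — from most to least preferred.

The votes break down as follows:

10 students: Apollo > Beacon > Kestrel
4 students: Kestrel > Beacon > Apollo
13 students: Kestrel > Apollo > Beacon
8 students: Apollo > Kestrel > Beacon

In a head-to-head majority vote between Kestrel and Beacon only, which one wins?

Ballots ranking Kestrel above Beacon: 4+13+8 = 25.
Ballots ranking Beacon above Kestrel: 10.
Kestrel wins the head-to-head, 25–10.

Kestrel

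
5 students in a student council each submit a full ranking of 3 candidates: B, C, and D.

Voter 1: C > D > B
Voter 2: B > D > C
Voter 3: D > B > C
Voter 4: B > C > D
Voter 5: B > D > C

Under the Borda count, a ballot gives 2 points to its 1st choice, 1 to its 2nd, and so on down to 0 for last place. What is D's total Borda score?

5

Borda scores:
  B: 0 + 2 + 1 + 2 + 2 = 7
  C: 2 + 0 + 0 + 1 + 0 = 3
  D: 1 + 1 + 2 + 0 + 1 = 5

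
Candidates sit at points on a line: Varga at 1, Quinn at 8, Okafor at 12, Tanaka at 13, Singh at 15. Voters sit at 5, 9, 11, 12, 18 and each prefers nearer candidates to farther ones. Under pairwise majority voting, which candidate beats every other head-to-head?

Okafor

With single-peaked preferences on a line, the Condorcet winner is the candidate closest to the median voter.
The median voter (position 11) is closest to Okafor at 12.
Check: Okafor vs Singh — voters closer to Okafor: 4 of 5.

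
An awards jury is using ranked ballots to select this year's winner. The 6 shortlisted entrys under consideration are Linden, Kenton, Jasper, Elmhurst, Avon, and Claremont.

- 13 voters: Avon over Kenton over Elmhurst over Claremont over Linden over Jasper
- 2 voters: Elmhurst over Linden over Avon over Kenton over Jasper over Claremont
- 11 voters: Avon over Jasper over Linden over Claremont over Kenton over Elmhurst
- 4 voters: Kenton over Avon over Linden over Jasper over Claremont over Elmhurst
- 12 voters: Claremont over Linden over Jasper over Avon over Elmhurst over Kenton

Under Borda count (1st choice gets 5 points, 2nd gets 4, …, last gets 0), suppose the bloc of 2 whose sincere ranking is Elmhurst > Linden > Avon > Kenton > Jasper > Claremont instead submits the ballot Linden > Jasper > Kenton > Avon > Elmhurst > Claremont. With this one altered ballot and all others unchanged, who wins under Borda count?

Avon

Borda totals with the altered ballot: Linden 116, Kenton 89, Jasper 96, Elmhurst 53, Avon 164, Claremont 112.
The winner is unchanged: still Avon.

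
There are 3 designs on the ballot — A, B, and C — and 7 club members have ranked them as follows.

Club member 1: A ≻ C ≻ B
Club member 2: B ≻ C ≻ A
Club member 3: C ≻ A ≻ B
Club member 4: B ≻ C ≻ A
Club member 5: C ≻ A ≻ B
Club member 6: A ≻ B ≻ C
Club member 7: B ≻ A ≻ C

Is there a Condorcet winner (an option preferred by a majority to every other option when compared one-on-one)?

No

Head-to-head results (7 voters total):
A vs B: A wins 4–3.
A vs C: C wins 4–3.
B vs C: B wins 4–3.
No candidate beats all others: A beats B beats C beats A, a majority cycle.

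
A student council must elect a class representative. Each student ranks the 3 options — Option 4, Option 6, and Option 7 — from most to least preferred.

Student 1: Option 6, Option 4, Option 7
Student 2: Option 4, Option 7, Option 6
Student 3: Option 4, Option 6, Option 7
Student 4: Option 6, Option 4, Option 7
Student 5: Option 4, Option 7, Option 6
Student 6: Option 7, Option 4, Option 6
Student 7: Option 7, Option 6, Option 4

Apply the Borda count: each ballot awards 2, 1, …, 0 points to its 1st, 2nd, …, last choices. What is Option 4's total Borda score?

9

Borda scores:
  Option 4: 1 + 2 + 2 + 1 + 2 + 1 + 0 = 9
  Option 6: 2 + 0 + 1 + 2 + 0 + 0 + 1 = 6
  Option 7: 0 + 1 + 0 + 0 + 1 + 2 + 2 = 6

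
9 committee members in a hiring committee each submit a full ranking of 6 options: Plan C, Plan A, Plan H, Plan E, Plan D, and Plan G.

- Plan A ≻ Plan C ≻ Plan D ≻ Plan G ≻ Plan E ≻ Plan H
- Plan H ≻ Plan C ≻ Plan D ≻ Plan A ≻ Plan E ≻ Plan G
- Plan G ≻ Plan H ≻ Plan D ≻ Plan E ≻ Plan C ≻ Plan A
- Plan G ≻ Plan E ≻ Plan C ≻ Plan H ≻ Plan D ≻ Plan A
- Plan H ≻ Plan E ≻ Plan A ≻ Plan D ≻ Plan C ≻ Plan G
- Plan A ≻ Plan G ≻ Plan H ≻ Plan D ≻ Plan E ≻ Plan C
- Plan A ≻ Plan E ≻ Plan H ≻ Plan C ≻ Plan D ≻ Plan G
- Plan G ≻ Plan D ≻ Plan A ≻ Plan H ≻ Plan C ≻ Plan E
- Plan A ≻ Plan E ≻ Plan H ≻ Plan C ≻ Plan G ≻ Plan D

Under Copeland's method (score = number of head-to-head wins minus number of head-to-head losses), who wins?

Plan A

Pairwise results:
  Plan C vs Plan A: Plan A wins 6–3.
  Plan C vs Plan H: Plan H wins 7–2.
  Plan C vs Plan E: Plan E wins 6–3.
  Plan C vs Plan D: Plan C wins 5–4.
  Plan C vs Plan G: Plan C wins 5–4.
  Plan A vs Plan H: Plan A wins 5–4.
  Plan A vs Plan E: Plan A wins 6–3.
  Plan A vs Plan D: Plan A wins 5–4.
  Plan A vs Plan G: Plan A wins 6–3.
  Plan H vs Plan E: Plan H wins 5–4.
  Plan H vs Plan D: Plan H wins 7–2.
  Plan H vs Plan G: Plan G wins 5–4.
  Plan E vs Plan D: Plan D wins 5–4.
  Plan E vs Plan G: Plan G wins 5–4.
  Plan D vs Plan G: Plan G wins 5–4.
Copeland scores (wins − losses):
  Plan C: 2 − 3 = -1
  Plan A: 5 − 0 = 5
  Plan H: 3 − 2 = 1
  Plan E: 1 − 4 = -3
  Plan D: 1 − 4 = -3
  Plan G: 3 − 2 = 1
Plan A has the best Copeland score.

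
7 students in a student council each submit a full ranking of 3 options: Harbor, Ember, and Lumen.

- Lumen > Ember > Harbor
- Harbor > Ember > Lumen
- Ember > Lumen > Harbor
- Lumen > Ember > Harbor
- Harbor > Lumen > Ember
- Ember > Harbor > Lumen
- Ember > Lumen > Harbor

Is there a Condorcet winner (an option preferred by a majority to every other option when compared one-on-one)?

Head-to-head results (7 voters total):
Harbor vs Ember: Ember wins 5–2.
Harbor vs Lumen: Lumen wins 4–3.
Ember vs Lumen: Ember wins 4–3.
Ember beats each rival — Harbor (5–2), Lumen (4–3) — so Ember is the Condorcet winner.

Yes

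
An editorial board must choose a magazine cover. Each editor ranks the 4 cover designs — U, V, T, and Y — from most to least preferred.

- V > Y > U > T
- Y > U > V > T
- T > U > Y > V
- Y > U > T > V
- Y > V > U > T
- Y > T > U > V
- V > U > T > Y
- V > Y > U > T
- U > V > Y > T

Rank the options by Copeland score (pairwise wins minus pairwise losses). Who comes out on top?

Pairwise results:
  U vs V: U wins 5–4.
  U vs T: U wins 7–2.
  U vs Y: Y wins 6–3.
  V vs T: V wins 6–3.
  V vs Y: Y wins 5–4.
  T vs Y: Y wins 7–2.
Copeland scores (wins − losses):
  U: 2 − 1 = 1
  V: 1 − 2 = -1
  T: 0 − 3 = -3
  Y: 3 − 0 = 3
Y has the best Copeland score.

Y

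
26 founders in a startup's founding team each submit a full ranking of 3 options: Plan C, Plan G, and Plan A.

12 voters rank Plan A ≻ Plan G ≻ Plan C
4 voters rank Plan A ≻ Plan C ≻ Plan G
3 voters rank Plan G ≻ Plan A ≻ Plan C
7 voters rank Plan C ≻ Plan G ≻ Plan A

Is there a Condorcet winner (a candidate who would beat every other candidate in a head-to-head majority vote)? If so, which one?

Head-to-head results (26 voters total):
Plan C vs Plan G: Plan G wins 15–11.
Plan C vs Plan A: Plan A wins 19–7.
Plan G vs Plan A: Plan A wins 16–10.
Plan A beats each rival — Plan C (19–7), Plan G (16–10) — so Plan A is the Condorcet winner.

Plan A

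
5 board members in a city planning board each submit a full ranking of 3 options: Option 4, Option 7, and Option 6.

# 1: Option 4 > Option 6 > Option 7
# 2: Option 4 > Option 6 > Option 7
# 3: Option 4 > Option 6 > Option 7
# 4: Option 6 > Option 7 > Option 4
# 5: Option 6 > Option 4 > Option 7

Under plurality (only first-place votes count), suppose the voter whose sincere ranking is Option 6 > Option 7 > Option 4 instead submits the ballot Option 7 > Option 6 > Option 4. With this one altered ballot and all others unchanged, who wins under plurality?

First-place totals with the altered ballot: Option 4 3, Option 7 1, Option 6 1.
The winner is unchanged: still Option 4.

Option 4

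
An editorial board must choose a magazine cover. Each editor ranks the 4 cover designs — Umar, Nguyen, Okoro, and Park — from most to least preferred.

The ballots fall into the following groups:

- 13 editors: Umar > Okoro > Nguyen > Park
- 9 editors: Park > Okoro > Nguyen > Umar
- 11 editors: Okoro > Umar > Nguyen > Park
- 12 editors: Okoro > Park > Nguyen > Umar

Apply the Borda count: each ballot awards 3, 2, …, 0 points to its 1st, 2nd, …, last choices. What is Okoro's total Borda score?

Borda scores:
  Umar: 13·3 + 9·0 + 11·2 + 12·0 = 61
  Nguyen: 13·1 + 9·1 + 11·1 + 12·1 = 45
  Okoro: 13·2 + 9·2 + 11·3 + 12·3 = 113
  Park: 13·0 + 9·3 + 11·0 + 12·2 = 51

113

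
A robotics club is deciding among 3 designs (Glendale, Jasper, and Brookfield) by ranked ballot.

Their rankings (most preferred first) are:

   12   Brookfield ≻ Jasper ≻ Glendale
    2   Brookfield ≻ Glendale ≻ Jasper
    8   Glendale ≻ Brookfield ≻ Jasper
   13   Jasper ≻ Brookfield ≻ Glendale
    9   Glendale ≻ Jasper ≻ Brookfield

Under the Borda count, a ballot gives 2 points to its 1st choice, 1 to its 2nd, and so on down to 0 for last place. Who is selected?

Brookfield

Borda scores:
  Glendale: 12·0 + 2·1 + 8·2 + 13·0 + 9·2 = 36
  Jasper: 12·1 + 2·0 + 8·0 + 13·2 + 9·1 = 47
  Brookfield: 12·2 + 2·2 + 8·1 + 13·1 + 9·0 = 49
Brookfield has the highest total.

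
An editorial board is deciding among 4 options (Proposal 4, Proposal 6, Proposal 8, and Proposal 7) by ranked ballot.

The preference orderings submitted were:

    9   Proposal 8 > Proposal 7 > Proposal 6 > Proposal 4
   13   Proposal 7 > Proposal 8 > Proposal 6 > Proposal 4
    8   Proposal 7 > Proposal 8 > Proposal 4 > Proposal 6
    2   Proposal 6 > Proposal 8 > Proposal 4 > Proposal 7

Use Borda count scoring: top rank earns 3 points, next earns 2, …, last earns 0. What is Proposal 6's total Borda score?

Borda scores:
  Proposal 4: 9·0 + 13·0 + 8·1 + 2·1 = 10
  Proposal 6: 9·1 + 13·1 + 8·0 + 2·3 = 28
  Proposal 8: 9·3 + 13·2 + 8·2 + 2·2 = 73
  Proposal 7: 9·2 + 13·3 + 8·3 + 2·0 = 81

28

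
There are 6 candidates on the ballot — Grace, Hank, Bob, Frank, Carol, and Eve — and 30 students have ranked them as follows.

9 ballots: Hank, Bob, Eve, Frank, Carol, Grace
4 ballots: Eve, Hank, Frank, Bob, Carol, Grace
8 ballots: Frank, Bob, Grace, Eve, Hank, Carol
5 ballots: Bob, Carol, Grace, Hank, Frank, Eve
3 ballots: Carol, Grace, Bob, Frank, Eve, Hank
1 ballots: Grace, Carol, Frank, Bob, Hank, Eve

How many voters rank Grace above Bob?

Ballots ranking Grace above Bob: 3+1 = 4.
Ballots ranking Bob above Grace: 9+4+8+5 = 26.
So 4 of 30 voters prefer Grace to Bob.

4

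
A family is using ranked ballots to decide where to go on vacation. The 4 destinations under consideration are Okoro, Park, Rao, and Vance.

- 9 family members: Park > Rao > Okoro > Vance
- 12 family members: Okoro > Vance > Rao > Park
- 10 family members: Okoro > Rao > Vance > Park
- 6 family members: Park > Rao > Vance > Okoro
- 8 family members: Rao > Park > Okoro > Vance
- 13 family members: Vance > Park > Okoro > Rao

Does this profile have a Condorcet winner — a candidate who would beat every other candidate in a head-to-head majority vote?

No

Head-to-head results (58 voters total):
Okoro vs Park: Park wins 36–22.
Okoro vs Rao: Okoro wins 35–23.
Okoro vs Vance: Okoro wins 39–19.
Park vs Rao: Rao wins 30–28.
Park vs Vance: Vance wins 35–23.
Rao vs Vance: Rao wins 33–25.
No candidate beats all others: Okoro beats Rao beats Park beats Okoro, a majority cycle.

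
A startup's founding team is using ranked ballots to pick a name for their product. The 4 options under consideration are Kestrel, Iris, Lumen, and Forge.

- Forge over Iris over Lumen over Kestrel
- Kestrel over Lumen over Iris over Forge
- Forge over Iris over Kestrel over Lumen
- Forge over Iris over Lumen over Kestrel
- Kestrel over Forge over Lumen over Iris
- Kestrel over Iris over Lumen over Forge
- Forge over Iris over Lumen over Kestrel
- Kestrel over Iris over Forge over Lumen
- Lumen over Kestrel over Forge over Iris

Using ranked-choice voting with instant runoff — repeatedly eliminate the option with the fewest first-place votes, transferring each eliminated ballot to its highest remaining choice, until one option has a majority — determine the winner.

Round 1: Kestrel 4, Forge 4, Lumen 1, Iris 0. Iris has the fewest and is eliminated.
Round 2: Kestrel 4, Forge 4, Lumen 1. Lumen has the fewest and is eliminated.
Round 3: Kestrel 5, Forge 4. Kestrel has a majority.

Kestrel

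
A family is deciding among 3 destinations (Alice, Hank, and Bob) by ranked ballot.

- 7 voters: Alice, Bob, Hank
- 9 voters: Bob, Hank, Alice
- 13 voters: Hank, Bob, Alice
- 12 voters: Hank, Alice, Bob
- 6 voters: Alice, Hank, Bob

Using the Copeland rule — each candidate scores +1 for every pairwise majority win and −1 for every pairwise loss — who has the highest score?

Hank

Pairwise results:
  Alice vs Hank: Hank wins 34–13.
  Alice vs Bob: Alice wins 25–22.
  Hank vs Bob: Hank wins 31–16.
Copeland scores (wins − losses):
  Alice: 1 − 1 = 0
  Hank: 2 − 0 = 2
  Bob: 0 − 2 = -2
Hank has the best Copeland score.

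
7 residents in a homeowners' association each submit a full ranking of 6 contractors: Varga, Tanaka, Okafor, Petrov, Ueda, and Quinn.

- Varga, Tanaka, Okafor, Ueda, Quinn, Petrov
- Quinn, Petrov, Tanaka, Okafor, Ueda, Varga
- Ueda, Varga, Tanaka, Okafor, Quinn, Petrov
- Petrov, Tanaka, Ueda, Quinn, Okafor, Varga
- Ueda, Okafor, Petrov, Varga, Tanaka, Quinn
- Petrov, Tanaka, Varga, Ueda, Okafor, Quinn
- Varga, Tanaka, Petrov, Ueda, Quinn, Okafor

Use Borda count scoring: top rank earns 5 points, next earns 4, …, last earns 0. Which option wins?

Borda scores:
  Varga: 5 + 0 + 4 + 0 + 2 + 3 + 5 = 19
  Tanaka: 4 + 3 + 3 + 4 + 1 + 4 + 4 = 23
  Okafor: 3 + 2 + 2 + 1 + 4 + 1 + 0 = 13
  Petrov: 0 + 4 + 0 + 5 + 3 + 5 + 3 = 20
  Ueda: 2 + 1 + 5 + 3 + 5 + 2 + 2 = 20
  Quinn: 1 + 5 + 1 + 2 + 0 + 0 + 1 = 10
Tanaka has the highest total.

Tanaka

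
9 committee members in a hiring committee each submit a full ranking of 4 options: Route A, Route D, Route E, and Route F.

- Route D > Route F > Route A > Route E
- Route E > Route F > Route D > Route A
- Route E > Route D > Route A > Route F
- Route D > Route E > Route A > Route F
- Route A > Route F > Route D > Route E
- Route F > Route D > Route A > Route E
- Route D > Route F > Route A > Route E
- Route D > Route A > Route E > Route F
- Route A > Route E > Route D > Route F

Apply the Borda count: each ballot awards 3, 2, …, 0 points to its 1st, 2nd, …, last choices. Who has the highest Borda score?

Route D

Borda scores:
  Route A: 1 + 0 + 1 + 1 + 3 + 1 + 1 + 2 + 3 = 13
  Route D: 3 + 1 + 2 + 3 + 1 + 2 + 3 + 3 + 1 = 19
  Route E: 0 + 3 + 3 + 2 + 0 + 0 + 0 + 1 + 2 = 11
  Route F: 2 + 2 + 0 + 0 + 2 + 3 + 2 + 0 + 0 = 11
Route D has the highest total.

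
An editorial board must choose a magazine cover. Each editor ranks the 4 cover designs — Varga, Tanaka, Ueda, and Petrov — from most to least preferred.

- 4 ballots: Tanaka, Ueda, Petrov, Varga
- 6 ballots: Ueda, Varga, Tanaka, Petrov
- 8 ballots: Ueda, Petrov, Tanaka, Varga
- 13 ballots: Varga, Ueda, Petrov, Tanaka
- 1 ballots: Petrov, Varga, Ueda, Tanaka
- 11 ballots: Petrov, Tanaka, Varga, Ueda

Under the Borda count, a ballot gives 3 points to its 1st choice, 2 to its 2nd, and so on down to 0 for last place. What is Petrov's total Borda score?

Borda scores:
  Varga: 4·0 + 6·2 + 8·0 + 13·3 + 2 + 11·1 = 64
  Tanaka: 4·3 + 6·1 + 8·1 + 13·0 + 0 + 11·2 = 48
  Ueda: 4·2 + 6·3 + 8·3 + 13·2 + 1 + 11·0 = 77
  Petrov: 4·1 + 6·0 + 8·2 + 13·1 + 3 + 11·3 = 69

69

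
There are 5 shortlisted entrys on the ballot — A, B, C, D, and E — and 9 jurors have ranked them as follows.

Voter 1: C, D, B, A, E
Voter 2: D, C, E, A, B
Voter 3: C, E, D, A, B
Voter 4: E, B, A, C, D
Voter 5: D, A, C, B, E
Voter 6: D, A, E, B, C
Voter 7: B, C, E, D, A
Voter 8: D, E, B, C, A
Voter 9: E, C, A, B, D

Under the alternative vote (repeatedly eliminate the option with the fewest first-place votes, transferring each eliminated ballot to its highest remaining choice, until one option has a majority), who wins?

Round 1: D 4, C 2, E 2, B 1, A 0. A has the fewest and is eliminated.
Round 2: D 4, C 2, E 2, B 1. B has the fewest and is eliminated.
Round 3: D 4, C 3, E 2. E has the fewest and is eliminated.
Round 4: C 5, D 4. C has a majority.

C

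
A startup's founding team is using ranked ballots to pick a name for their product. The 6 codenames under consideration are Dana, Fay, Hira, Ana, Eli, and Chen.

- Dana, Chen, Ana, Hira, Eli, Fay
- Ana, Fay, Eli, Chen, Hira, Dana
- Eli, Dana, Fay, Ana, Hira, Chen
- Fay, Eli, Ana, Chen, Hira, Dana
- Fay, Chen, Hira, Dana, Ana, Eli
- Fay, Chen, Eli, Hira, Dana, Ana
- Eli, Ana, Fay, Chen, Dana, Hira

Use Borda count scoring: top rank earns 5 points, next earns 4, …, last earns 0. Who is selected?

Fay

Borda scores:
  Dana: 5 + 0 + 4 + 0 + 2 + 1 + 1 = 13
  Fay: 0 + 4 + 3 + 5 + 5 + 5 + 3 = 25
  Hira: 2 + 1 + 1 + 1 + 3 + 2 + 0 = 10
  Ana: 3 + 5 + 2 + 3 + 1 + 0 + 4 = 18
  Eli: 1 + 3 + 5 + 4 + 0 + 3 + 5 = 21
  Chen: 4 + 2 + 0 + 2 + 4 + 4 + 2 = 18
Fay has the highest total.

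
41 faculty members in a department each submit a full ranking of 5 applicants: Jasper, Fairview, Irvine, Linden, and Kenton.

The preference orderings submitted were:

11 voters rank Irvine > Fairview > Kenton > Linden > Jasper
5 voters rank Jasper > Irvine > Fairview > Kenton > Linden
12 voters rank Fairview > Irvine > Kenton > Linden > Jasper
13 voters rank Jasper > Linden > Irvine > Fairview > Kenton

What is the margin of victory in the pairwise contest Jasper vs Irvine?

5

Ballots ranking Jasper above Irvine: 5+13 = 18.
Ballots ranking Irvine above Jasper: 11+12 = 23.
Irvine wins 23–18, a margin of 5.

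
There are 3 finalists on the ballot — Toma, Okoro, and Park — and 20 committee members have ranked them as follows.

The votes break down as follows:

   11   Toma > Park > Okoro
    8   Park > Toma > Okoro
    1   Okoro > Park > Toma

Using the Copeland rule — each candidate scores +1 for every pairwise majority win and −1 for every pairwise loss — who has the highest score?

Pairwise results:
  Toma vs Okoro: Toma wins 19–1.
  Toma vs Park: Toma wins 11–9.
  Okoro vs Park: Park wins 19–1.
Copeland scores (wins − losses):
  Toma: 2 − 0 = 2
  Okoro: 0 − 2 = -2
  Park: 1 − 1 = 0
Toma has the best Copeland score.

Toma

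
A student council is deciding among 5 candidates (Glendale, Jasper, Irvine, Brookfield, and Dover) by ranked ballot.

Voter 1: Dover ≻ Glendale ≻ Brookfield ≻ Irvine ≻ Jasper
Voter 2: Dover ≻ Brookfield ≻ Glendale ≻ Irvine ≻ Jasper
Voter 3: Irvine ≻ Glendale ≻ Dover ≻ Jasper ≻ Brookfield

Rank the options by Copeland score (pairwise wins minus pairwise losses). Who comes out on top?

Dover

Pairwise results:
  Glendale vs Jasper: Glendale wins 3–0.
  Glendale vs Irvine: Glendale wins 2–1.
  Glendale vs Brookfield: Glendale wins 2–1.
  Glendale vs Dover: Dover wins 2–1.
  Jasper vs Irvine: Irvine wins 3–0.
  Jasper vs Brookfield: Brookfield wins 2–1.
  Jasper vs Dover: Dover wins 3–0.
  Irvine vs Brookfield: Brookfield wins 2–1.
  Irvine vs Dover: Dover wins 2–1.
  Brookfield vs Dover: Dover wins 3–0.
Copeland scores (wins − losses):
  Glendale: 3 − 1 = 2
  Jasper: 0 − 4 = -4
  Irvine: 1 − 3 = -2
  Brookfield: 2 − 2 = 0
  Dover: 4 − 0 = 4
Dover has the best Copeland score.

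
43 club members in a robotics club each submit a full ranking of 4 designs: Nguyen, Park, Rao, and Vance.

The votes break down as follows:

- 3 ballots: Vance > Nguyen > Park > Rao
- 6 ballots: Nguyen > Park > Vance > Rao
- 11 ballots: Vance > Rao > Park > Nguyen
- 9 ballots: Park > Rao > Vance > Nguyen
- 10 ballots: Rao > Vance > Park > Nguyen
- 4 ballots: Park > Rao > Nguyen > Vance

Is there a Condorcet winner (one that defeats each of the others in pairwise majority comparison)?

Head-to-head results (43 voters total):
Nguyen vs Park: Park wins 34–9.
Nguyen vs Rao: Rao wins 34–9.
Nguyen vs Vance: Vance wins 33–10.
Park vs Rao: Park wins 22–21.
Park vs Vance: Vance wins 24–19.
Rao vs Vance: Rao wins 23–20.
No candidate beats all others: Park beats Rao beats Vance beats Park, a majority cycle.

No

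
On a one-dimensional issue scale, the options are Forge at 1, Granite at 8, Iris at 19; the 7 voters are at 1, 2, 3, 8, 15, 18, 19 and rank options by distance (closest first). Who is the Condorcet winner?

With single-peaked preferences on a line, the Condorcet winner is the candidate closest to the median voter.
The median voter (position 8) is closest to Granite at 8.
Check: Granite vs Iris — voters closer to Granite: 4 of 7.

Granite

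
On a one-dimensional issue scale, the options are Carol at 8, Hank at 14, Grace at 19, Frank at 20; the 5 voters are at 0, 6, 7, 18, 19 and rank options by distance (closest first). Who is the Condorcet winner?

Carol

With single-peaked preferences on a line, the Condorcet winner is the candidate closest to the median voter.
The median voter (position 7) is closest to Carol at 8.
Check: Carol vs Frank — voters closer to Carol: 3 of 5.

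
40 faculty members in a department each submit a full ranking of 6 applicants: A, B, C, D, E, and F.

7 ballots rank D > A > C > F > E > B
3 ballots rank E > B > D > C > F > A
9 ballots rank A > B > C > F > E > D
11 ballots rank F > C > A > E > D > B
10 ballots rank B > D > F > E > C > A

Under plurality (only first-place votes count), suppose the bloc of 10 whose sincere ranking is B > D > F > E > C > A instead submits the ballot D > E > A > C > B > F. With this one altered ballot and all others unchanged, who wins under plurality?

First-place totals with the altered ballot: A 9, B 0, C 0, D 17, E 3, F 11.
The switch changes the winner from F to D.

D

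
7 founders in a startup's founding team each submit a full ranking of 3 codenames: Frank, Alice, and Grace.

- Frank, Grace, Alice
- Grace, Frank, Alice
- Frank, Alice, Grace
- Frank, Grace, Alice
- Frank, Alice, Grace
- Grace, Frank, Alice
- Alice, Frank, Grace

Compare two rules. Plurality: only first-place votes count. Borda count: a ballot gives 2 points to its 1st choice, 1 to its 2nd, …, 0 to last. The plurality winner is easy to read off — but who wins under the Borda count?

Plurality first-place counts: Frank 4, Alice 1, Grace 2 → Frank.
Borda totals: Frank 11, Alice 4, Grace 6 → Frank.

Frank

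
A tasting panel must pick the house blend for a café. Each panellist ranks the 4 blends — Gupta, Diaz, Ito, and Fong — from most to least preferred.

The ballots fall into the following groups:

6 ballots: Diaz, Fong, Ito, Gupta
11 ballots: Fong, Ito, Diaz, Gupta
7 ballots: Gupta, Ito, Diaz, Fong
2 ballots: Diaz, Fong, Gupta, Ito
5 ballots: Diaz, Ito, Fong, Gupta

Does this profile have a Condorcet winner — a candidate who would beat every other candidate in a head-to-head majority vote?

Head-to-head results (31 voters total):
Gupta vs Diaz: Diaz wins 24–7.
Gupta vs Ito: Ito wins 22–9.
Gupta vs Fong: Fong wins 24–7.
Diaz vs Ito: Ito wins 18–13.
Diaz vs Fong: Diaz wins 20–11.
Ito vs Fong: Fong wins 19–12.
No candidate beats all others: Diaz beats Fong beats Ito beats Diaz, a majority cycle.

No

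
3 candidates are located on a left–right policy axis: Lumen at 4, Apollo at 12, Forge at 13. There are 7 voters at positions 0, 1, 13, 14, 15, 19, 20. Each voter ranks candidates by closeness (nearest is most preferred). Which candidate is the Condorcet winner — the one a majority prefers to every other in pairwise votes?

With single-peaked preferences on a line, the Condorcet winner is the candidate closest to the median voter.
The median voter (position 14) is closest to Forge at 13.
Check: Forge vs Apollo — voters closer to Forge: 5 of 7.

Forge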